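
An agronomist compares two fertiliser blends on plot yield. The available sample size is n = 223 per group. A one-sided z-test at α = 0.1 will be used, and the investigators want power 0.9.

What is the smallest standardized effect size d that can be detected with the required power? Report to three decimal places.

d ≈ 0.243

Required noncentrality: δ = z_{0.1} + z_{0.10} = 1.282 + 1.282 = 2.563.
δ = d·√(n/2) ⇒ d = δ/√(n/2) = 2.563/√(223/2) = 0.2427.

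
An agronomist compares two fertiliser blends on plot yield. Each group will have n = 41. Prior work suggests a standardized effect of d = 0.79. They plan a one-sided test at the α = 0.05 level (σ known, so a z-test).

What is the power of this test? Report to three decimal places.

Noncentrality parameter: δ = d·√(n/2) = 0.79 × √(41/2) = 3.5769
Critical value for a one-sided test at α = 0.05: z_α = 1.645.
Power = P(Z > 1.645 − δ) = Φ(1.932) = 0.9733.

Power ≈ 0.973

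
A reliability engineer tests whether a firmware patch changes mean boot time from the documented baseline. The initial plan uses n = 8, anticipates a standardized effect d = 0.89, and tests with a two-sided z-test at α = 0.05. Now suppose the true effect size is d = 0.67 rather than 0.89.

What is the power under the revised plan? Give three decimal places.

With d = 0.67: δ = d·√n = 0.67 × √8 = 1.8950. Critical value z_{0.025} = 1.960.
Revised power = Φ(δ − 1.960) + Φ(−δ − 1.960) = Φ(-0.065) + Φ(-3.855) = 0.4741 + 0.0001 = 0.4742.

Power ≈ 0.474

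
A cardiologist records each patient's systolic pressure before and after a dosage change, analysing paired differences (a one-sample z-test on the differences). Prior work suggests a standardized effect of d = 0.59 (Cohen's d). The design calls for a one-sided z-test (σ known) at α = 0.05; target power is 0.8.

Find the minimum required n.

Set Φ(δ − 1.645) = 0.8; then δ − 1.645 = Φ⁻¹(0.8) = 0.842, giving δ = 2.486.
δ = d·√n ⇒ n = (δ/d)² = (2.486 / 0.59)² = 17.76.
Rounding up, n = 18.

n = 18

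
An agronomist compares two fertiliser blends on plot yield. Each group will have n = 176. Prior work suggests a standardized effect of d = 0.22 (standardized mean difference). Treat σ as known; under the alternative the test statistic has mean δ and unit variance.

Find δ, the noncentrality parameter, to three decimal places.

δ ≈ 2.064

δ = d·√(n/2) = 0.22 × √(176/2) = 2.0638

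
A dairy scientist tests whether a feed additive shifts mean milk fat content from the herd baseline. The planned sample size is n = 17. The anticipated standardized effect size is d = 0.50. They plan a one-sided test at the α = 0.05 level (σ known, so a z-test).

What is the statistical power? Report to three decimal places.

Power ≈ 0.662

Noncentrality parameter: δ = d·√n = 0.50 × √17 = 2.0616
One-sided α = 0.05 → critical value z_{0.05} = 1.645.
Power = Φ(δ − 1.645) = Φ(0.417) = 0.6616.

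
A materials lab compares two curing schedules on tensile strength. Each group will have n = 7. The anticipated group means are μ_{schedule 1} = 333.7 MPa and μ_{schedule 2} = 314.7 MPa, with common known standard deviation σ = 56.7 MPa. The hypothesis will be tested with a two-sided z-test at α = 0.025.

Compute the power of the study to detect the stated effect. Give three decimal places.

Power ≈ 0.055

Standardized effect: d = |μ_{schedule 1} − μ_{schedule 2}| / σ = |333.7 − 314.7| / 56.7 = 0.3351
Noncentrality parameter: δ = d·√(n/2) = 0.3351 × √(7/2) = 0.6269
Two-sided α = 0.025 → critical value z_{0.0125} = 2.241.
Power = Φ(δ − 2.241) + Φ(−δ − 2.241) = Φ(-1.614) + Φ(-2.868) = 0.0532 + 0.0021 = 0.0553.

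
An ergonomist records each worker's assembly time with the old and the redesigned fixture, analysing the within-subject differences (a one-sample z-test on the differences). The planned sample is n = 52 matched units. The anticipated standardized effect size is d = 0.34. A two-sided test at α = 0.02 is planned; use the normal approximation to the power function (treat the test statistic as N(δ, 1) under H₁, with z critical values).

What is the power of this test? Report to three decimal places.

Power ≈ 0.550

Noncentrality parameter: δ = d·√n = 0.34 × √52 = 2.4518
Two-sided α = 0.02 → critical value z_{0.01} = 2.326.
Power = Φ(δ − 2.326) + Φ(−δ − 2.326) = Φ(0.125) + Φ(-4.778) = 0.5499 + 0.0000 = 0.5499.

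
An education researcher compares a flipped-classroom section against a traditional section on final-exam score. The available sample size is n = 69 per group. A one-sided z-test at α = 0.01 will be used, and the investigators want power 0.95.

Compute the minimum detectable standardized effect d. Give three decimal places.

Need Φ(δ − 2.326) = 0.95, so δ = 2.326 + 1.645 = 3.971.
δ = d·√(n/2) ⇒ d = δ/√(n/2) = 3.971/√(69/2) = 0.6761.

d ≈ 0.676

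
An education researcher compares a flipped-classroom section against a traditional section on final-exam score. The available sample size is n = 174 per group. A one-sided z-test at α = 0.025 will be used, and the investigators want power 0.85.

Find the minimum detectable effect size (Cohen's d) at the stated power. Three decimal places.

d ≈ 0.321

Need Φ(δ − 1.960) = 0.85, so δ = 1.960 + 1.036 = 2.996.
δ = d·√(n/2) ⇒ d = δ/√(n/2) = 2.996/√(174/2) = 0.3212.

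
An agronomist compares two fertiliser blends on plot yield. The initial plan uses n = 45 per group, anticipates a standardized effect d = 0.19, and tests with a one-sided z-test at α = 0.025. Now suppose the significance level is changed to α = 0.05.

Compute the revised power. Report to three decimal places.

Power ≈ 0.229

δ = d·√(n/2) = 0.19 × √(45/2) = 0.9012 (unchanged). New critical value: z_{0.05} = 1.645.
Revised power = P(Z > 1.645 − δ) = Φ(-0.744) = 0.2286.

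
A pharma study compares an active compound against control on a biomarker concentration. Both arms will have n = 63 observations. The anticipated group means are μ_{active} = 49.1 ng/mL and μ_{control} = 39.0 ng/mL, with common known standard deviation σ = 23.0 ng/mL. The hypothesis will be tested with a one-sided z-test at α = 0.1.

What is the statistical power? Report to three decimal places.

Standardized effect: d = |μ_{active} − μ_{control}| / σ = |49.1 − 39.0| / 23.0 = 0.4391
Noncentrality parameter: δ = d·√(n/2) = 0.4391 × √(63/2) = 2.4646
One-sided α = 0.1 → critical value z_{0.1} = 1.282.
Power = P(Z > 1.282 − δ) = Φ(1.183) = 0.8816.

Power ≈ 0.882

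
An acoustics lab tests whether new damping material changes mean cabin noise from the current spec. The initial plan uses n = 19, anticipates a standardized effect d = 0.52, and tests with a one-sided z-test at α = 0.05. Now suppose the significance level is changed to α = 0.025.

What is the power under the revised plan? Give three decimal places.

Power ≈ 0.620

δ = d·√n = 0.52 × √19 = 2.2666 (unchanged). New critical value: z_{0.025} = 1.960.
Revised power = P(Z > 1.960 − δ) = Φ(0.307) = 0.6205.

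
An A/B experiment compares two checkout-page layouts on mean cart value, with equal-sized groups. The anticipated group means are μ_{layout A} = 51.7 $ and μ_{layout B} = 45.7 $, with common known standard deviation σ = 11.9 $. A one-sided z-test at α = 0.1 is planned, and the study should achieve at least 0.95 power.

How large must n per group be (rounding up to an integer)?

n = 68 per group

Standardized effect: d = |μ_{layout A} − μ_{layout B}| / σ = |51.7 − 45.7| / 11.9 = 0.5042
For power 0.95 need Φ(δ − z_{0.1}) = 0.95, so δ = z_{0.1} + z_{0.05} = 1.282 + 1.645 = 2.926.
δ = d·√(n/2) ⇒ n = 2(δ/d)² = 2 × (2.926 / 0.5042)² = 67.37.
Round up to the next whole unit.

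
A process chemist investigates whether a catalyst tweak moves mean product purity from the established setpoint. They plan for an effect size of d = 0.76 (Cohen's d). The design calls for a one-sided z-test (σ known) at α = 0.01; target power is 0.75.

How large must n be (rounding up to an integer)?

n = 16

For power 0.75 need Φ(δ − z_{0.01}) = 0.75, so δ = z_{0.01} + z_{0.25} = 2.326 + 0.674 = 3.001.
δ = d·√n ⇒ n = (δ/d)² = (3.001 / 0.76)² = 15.59.
Rounding up, n = 16.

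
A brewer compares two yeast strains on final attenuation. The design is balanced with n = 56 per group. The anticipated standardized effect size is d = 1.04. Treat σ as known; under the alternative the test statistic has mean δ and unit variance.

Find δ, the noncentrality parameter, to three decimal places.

δ ≈ 5.503

δ = d·√(n/2) = 1.04 × √(56/2) = 5.5032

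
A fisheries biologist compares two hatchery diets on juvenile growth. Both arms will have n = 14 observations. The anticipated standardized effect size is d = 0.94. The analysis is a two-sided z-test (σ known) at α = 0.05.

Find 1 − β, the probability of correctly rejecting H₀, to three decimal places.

Noncentrality parameter: δ = d·√(n/2) = 0.94 × √(14/2) = 2.4870
Two-sided α = 0.05 → critical value z_{0.025} = 1.960.
Power = Φ(δ − 1.960) + Φ(−δ − 1.960) = Φ(0.527) + Φ(-4.447) = 0.7009 + 0.0000 = 0.7009.

Power ≈ 0.701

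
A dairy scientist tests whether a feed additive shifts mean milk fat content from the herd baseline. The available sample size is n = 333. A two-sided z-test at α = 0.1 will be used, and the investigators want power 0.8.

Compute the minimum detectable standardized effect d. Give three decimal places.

d ≈ 0.136

Required noncentrality: δ = z_{0.05} + z_{0.20} = 1.645 + 0.842 = 2.486.
(Lower-tail contribution to power is negligible for δ > 0.)
δ = d·√n ⇒ d = δ/√n = 2.486/√333 = 0.1363.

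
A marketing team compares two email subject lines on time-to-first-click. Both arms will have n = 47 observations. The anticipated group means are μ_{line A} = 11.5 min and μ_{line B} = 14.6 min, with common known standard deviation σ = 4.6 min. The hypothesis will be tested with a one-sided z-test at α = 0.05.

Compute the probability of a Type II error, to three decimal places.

β ≈ 0.052

Standardized effect: d = |μ_{line A} − μ_{line B}| / σ = |11.5 − 14.6| / 4.6 = 0.6739
Noncentrality parameter: δ = d·√(n/2) = 0.6739 × √(47/2) = 3.2669
Critical value for a one-sided test at α = 0.05: z_α = 1.645.
Power = Φ(δ − 1.645) = Φ(1.622) = 0.9476.
Type II error: β = 1 − power = 1 − 0.9476 = 0.0524.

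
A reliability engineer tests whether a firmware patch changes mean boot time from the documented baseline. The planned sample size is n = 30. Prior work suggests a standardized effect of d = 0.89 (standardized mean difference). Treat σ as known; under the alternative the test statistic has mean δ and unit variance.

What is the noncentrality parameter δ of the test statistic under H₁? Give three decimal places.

The noncentrality parameter scales effect size by the design's sample-size factor: δ = d·√n = 0.89 × √30 = 4.8747

δ ≈ 4.875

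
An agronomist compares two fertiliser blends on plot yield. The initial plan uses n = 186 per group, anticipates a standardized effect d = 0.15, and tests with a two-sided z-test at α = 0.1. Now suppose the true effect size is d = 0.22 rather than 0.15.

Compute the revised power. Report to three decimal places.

With d = 0.22: δ = d·√(n/2) = 0.22 × √(186/2) = 2.1216. Critical value z_{0.05} = 1.645.
Revised power = Φ(δ − 1.645) + Φ(−δ − 1.645) = Φ(0.477) + Φ(-3.766) = 0.6832 + 0.0001 = 0.6833.

Power ≈ 0.683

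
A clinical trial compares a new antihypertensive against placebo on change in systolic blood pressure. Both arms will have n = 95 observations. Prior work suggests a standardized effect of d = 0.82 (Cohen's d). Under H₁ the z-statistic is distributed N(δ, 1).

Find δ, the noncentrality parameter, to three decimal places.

δ ≈ 5.651

The noncentrality parameter scales effect size by the design's sample-size factor: δ = d·√(n/2) = 0.82 × √(95/2) = 5.6515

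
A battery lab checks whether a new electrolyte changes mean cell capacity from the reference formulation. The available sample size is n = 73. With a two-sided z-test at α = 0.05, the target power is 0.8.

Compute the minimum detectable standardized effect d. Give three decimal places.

d ≈ 0.328

Required noncentrality: δ = z_{0.025} + z_{0.20} = 1.960 + 0.842 = 2.802.
(Lower-tail contribution to power is negligible for δ > 0.)
δ = d·√n ⇒ d = δ/√n = 2.802/√73 = 0.3279.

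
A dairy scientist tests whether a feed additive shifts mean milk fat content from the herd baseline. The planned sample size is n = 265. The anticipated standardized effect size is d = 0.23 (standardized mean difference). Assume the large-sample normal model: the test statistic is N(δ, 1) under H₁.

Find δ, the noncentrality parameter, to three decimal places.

The noncentrality parameter scales effect size by the design's sample-size factor: δ = d·√n = 0.23 × √265 = 3.7441

δ ≈ 3.744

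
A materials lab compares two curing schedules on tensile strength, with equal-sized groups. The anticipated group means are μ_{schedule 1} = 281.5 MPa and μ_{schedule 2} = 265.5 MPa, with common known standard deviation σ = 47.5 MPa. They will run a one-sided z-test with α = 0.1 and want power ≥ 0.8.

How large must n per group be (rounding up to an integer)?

n = 80 per group

Standardized effect: d = |μ_{schedule 1} − μ_{schedule 2}| / σ = |281.5 − 265.5| / 47.5 = 0.3368
For power 0.8 need Φ(δ − z_{0.1}) = 0.8, so δ = z_{0.1} + z_{0.20} = 1.282 + 0.842 = 2.123.
δ = d·√(n/2) ⇒ n = 2(δ/d)² = 2 × (2.123 / 0.3368)² = 79.46.
Round up to the next whole unit.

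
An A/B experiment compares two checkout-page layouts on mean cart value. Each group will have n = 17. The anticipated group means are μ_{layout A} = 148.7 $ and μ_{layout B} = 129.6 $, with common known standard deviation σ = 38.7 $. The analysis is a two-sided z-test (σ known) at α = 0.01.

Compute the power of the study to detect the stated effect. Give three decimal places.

Standardized effect: d = |μ_{layout A} − μ_{layout B}| / σ = |148.7 − 129.6| / 38.7 = 0.4935
Noncentrality parameter: δ = d·√(n/2) = 0.4935 × √(17/2) = 1.4389
Critical value for a two-sided test at α = 0.01: z_{α/2} = 2.576.
Power = Φ(δ − 2.576) + Φ(−δ − 2.576) = Φ(-1.137) + Φ(-4.015) = 0.1278 + 0.0000 = 0.1278.

Power ≈ 0.128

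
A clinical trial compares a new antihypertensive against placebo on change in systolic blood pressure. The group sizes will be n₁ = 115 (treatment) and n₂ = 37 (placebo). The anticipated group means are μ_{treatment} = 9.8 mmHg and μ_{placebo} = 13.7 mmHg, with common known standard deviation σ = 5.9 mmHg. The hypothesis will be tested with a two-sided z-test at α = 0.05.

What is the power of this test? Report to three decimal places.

Standardized effect: d = |μ_{treatment} − μ_{placebo}| / σ = |9.8 − 13.7| / 5.9 = 0.6610
Noncentrality parameter: δ = d / √(1/n₁ + 1/n₂) = 0.6610 / √(1/115 + 1/37) = 3.4974
Two-sided α = 0.05 → critical value z_{0.025} = 1.960.
Power = Φ(δ − 1.960) + Φ(−δ − 1.960) = Φ(1.537) + Φ(-5.457) = 0.9379 + 0.0000 = 0.9379.

Power ≈ 0.938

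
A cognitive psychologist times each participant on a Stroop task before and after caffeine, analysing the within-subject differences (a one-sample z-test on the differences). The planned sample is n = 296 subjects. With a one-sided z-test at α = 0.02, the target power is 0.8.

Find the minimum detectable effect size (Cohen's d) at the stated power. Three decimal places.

d ≈ 0.168

Need Φ(δ − 2.054) = 0.8, so δ = 2.054 + 0.842 = 2.895.
δ = d·√n ⇒ d = δ/√n = 2.895/√296 = 0.1683.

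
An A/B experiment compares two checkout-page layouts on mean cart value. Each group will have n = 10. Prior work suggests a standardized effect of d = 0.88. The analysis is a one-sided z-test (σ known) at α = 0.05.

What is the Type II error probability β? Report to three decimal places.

β ≈ 0.373

Noncentrality parameter: δ = d·√(n/2) = 0.88 × √(10/2) = 1.9677
One-sided α = 0.05 → critical value z_{0.05} = 1.645.
Power = P(Z > 1.645 − δ) = Φ(0.323) = 0.6266.
Type II error: β = 1 − power = 1 − 0.6266 = 0.3734.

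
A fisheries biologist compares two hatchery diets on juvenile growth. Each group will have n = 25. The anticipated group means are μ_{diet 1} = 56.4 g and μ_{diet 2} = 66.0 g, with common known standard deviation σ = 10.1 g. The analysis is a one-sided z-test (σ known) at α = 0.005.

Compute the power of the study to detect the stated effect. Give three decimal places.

Power ≈ 0.784

Standardized effect: d = |μ_{diet 1} − μ_{diet 2}| / σ = |56.4 − 66.0| / 10.1 = 0.9505
Noncentrality parameter: δ = d·√(n/2) = 0.9505 × √(25/2) = 3.3605
One-sided α = 0.005 → critical value z_{0.005} = 2.576.
Power = Φ(δ − 2.576) = Φ(0.785) = 0.7837.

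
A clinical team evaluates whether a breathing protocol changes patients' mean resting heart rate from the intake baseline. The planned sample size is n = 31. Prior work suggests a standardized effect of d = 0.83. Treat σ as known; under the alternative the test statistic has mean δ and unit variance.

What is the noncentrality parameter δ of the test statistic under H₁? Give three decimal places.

The noncentrality parameter scales effect size by the design's sample-size factor: δ = d·√n = 0.83 × √31 = 4.6212

δ ≈ 4.621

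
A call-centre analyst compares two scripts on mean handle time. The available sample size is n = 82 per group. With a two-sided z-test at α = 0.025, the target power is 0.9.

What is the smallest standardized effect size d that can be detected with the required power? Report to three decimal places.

Required noncentrality: δ = z_{0.0125} + z_{0.10} = 2.241 + 1.282 = 3.523.
(Lower-tail contribution to power is negligible for δ > 0.)
δ = d·√(n/2) ⇒ d = δ/√(n/2) = 3.523/√(82/2) = 0.5502.

d ≈ 0.550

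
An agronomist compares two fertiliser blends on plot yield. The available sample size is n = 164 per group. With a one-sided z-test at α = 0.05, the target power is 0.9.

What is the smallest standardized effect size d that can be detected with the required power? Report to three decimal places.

Need Φ(δ − 1.645) = 0.9, so δ = 1.645 + 1.282 = 2.926.
δ = d·√(n/2) ⇒ d = δ/√(n/2) = 2.926/√(164/2) = 0.3232.

d ≈ 0.323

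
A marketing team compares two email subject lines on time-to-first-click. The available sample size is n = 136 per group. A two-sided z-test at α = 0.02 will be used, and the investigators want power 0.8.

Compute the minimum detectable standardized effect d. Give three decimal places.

Required noncentrality: δ = z_{0.01} + z_{0.20} = 2.326 + 0.842 = 3.168.
(The second rejection-region term Φ(−δ − z_{α/2}) is negligible and dropped.)
δ = d·√(n/2) ⇒ d = δ/√(n/2) = 3.168/√(136/2) = 0.3842.

d ≈ 0.384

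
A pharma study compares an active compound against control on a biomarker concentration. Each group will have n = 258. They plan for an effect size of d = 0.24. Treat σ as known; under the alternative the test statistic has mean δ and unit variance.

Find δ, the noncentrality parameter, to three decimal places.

δ ≈ 2.726

The noncentrality parameter scales effect size by the design's sample-size factor: δ = d·√(n/2) = 0.24 × √(258/2) = 2.7259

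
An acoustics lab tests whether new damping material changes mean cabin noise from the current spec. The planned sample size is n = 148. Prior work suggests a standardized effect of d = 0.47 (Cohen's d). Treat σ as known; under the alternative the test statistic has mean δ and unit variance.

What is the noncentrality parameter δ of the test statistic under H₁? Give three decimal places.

The noncentrality parameter scales effect size by the design's sample-size factor: δ = d·√n = 0.47 × √148 = 5.7178

δ ≈ 5.718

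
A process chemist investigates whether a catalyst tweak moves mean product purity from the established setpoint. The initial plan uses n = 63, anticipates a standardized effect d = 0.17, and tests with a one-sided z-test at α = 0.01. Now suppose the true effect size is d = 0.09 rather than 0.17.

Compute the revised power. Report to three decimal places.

Power ≈ 0.053

With d = 0.09: δ = d·√n = 0.09 × √63 = 0.7144. Critical value z_{0.01} = 2.326.
Revised power = Φ(δ − 2.326) = Φ(-1.612) = 0.0535.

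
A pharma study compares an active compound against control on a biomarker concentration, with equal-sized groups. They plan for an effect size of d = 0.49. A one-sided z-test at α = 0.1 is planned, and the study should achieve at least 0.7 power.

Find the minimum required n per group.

Set Φ(δ − 1.282) = 0.7; then δ − 1.282 = Φ⁻¹(0.7) = 0.524, giving δ = 1.806.
δ = d·√(n/2) ⇒ n = 2(δ/d)² = 2 × (1.806 / 0.49)² = 27.17.
Rounding up, n = 28 per group.

n = 28 per group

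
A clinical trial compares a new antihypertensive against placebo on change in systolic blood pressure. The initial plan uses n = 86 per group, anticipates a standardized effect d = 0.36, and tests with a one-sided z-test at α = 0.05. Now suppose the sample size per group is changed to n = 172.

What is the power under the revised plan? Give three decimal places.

Power ≈ 0.955

With n = 172 per group: δ = d·√(n/2) = 0.36 × √(172/2) = 3.3385. Critical value z_{0.05} = 1.645.
Revised power = P(Z > 1.645 − δ) = Φ(1.694) = 0.9548.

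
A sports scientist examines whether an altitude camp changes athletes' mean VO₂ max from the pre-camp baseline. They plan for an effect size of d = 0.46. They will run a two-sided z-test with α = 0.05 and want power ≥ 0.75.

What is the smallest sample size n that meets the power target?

n = 33

Set Φ(δ − 1.960) = 0.75; then δ − 1.960 = Φ⁻¹(0.75) = 0.674, giving δ = 2.634.
(Ignoring the negligible lower-tail rejection probability gives the usual closed-form inversion.)
δ = d·√n ⇒ n = (δ/d)² = (2.634 / 0.46)² = 32.80.
Round up to the next whole unit.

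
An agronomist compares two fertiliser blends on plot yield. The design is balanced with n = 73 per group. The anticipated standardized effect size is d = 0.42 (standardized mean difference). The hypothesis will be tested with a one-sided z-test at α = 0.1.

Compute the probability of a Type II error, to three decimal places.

Noncentrality parameter: δ = d·√(n/2) = 0.42 × √(73/2) = 2.5374
One-sided α = 0.1 → critical value z_{0.1} = 1.282.
Power = Φ(δ − 1.282) = Φ(1.256) = 0.8954.
Type II error: β = 1 − power = 1 − 0.8954 = 0.1046.

β ≈ 0.105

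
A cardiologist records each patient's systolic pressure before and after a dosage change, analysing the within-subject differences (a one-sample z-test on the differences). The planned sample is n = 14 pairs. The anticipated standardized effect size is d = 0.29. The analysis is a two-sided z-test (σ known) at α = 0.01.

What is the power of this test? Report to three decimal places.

Noncentrality parameter: δ = d·√n = 0.29 × √14 = 1.0851
Critical value for a two-sided test at α = 0.01: z_{α/2} = 2.576.
Power = Φ(δ − 2.576) + Φ(−δ − 2.576) = Φ(-1.491) + Φ(-3.661) = 0.0680 + 0.0001 = 0.0681.

Power ≈ 0.068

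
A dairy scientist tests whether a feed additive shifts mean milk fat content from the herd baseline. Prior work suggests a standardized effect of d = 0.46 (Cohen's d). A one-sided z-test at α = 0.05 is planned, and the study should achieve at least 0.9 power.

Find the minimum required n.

Set Φ(δ − 1.645) = 0.9; then δ − 1.645 = Φ⁻¹(0.9) = 1.282, giving δ = 2.926.
δ = d·√n ⇒ n = (δ/d)² = (2.926 / 0.46)² = 40.47.
Rounding up, n = 41.

n = 41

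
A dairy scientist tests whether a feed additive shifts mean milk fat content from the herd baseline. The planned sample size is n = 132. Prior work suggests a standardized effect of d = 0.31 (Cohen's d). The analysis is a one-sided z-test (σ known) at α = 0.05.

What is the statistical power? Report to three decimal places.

Power ≈ 0.972

Noncentrality parameter: δ = d·√n = 0.31 × √132 = 3.5616
One-sided α = 0.05 → critical value z_{0.05} = 1.645.
Power = Φ(δ − 1.645) = Φ(1.917) = 0.9724.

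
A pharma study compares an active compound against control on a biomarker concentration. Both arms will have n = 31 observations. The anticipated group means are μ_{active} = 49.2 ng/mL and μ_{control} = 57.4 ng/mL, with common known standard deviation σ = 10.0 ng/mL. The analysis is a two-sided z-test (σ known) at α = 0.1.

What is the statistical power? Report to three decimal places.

Power ≈ 0.943

Standardized effect: d = |μ_{active} − μ_{control}| / σ = |49.2 − 57.4| / 10.0 = 0.8200
Noncentrality parameter: λ = d·√(n/2) = 0.8200 × √(31/2) = 3.2283
Two-sided α = 0.1 → critical value z_{0.05} = 1.645.
Power = Φ(λ − 1.645) + Φ(−λ − 1.645) = Φ(1.583) + Φ(-4.873) = 0.9433 + 0.0000 = 0.9433.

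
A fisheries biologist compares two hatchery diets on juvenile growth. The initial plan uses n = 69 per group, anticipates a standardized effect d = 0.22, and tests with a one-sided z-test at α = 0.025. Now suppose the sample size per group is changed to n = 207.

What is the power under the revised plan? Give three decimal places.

Power ≈ 0.610

With n = 207 per group: δ = d·√(n/2) = 0.22 × √(207/2) = 2.2382. Critical value z_{0.025} = 1.960.
Revised power = Φ(δ − 1.960) = Φ(0.278) = 0.6096.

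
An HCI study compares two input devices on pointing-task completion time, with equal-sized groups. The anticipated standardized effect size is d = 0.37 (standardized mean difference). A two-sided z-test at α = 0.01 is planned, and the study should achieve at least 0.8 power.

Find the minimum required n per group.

n = 171 per group

Set Φ(δ − 2.576) = 0.8; then δ − 2.576 = Φ⁻¹(0.8) = 0.842, giving δ = 3.417.
(For δ > 0 the lower-tail rejection region contributes negligibly to power, so the one-term inversion is standard.)
δ = d·√(n/2) ⇒ n = 2(δ/d)² = 2 × (3.417 / 0.37)² = 170.62.
Rounding up, n = 171 per group.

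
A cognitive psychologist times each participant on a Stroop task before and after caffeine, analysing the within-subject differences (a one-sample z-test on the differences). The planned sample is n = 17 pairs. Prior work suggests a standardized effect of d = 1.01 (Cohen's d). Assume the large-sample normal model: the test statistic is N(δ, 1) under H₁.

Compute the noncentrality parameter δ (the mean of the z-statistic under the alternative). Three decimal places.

The noncentrality parameter scales effect size by the design's sample-size factor: δ = d·√n = 1.01 × √17 = 4.1643

δ ≈ 4.164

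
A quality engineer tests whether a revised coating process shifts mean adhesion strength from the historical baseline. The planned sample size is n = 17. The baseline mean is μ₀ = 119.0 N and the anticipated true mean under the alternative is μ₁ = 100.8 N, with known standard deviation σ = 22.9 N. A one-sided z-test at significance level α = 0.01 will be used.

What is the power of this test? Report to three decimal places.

Standardized effect: d = |μ₁ − μ₀| / σ = |100.8 − 119.0| / 22.9 = 0.7948
Noncentrality parameter: δ = d·√n = 0.7948 × √17 = 3.2769
One-sided α = 0.01 → critical value z_{0.01} = 2.326.
Power = Φ(δ − 2.326) = Φ(0.951) = 0.8291.

Power ≈ 0.829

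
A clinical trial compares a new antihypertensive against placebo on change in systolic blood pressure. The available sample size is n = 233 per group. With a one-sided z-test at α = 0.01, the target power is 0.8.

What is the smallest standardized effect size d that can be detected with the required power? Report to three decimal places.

d ≈ 0.294

Need Φ(δ − 2.326) = 0.8, so δ = 2.326 + 0.842 = 3.168.
δ = d·√(n/2) ⇒ d = δ/√(n/2) = 3.168/√(233/2) = 0.2935.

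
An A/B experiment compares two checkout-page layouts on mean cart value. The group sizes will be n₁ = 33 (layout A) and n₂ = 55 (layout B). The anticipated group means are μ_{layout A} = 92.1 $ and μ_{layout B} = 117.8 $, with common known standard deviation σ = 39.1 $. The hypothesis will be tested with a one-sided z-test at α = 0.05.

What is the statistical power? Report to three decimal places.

Standardized effect: d = |μ_{layout A} − μ_{layout B}| / σ = |92.1 − 117.8| / 39.1 = 0.6573
Noncentrality parameter: δ = d / √(1/n₁ + 1/n₂) = 0.6573 / √(1/33 + 1/55) = 2.9851
One-sided α = 0.05 → critical value z_{0.05} = 1.645.
Power = P(Z > 1.645 − δ) = Φ(1.340) = 0.9099.

Power ≈ 0.910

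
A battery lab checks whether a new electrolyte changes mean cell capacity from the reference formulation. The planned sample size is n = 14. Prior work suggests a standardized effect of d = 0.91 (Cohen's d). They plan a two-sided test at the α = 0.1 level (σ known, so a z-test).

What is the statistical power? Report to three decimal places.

Noncentrality parameter: δ = d·√n = 0.91 × √14 = 3.4049
Two-sided α = 0.1 → critical value z_{0.05} = 1.645.
Power = Φ(δ − 1.645) + Φ(−δ − 1.645) = Φ(1.760) + Φ(-5.050) = 0.9608 + 0.0000 = 0.9608.

Power ≈ 0.961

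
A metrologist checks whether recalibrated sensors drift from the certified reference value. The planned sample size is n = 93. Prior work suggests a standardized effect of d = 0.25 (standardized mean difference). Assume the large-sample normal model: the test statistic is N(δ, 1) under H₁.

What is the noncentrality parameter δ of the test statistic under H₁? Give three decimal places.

δ ≈ 2.411

The noncentrality parameter scales effect size by the design's sample-size factor: δ = d·√n = 0.25 × √93 = 2.4109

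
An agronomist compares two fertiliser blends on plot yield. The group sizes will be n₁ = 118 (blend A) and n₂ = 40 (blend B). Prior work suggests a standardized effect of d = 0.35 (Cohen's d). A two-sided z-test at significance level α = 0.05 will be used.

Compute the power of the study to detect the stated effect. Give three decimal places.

Noncentrality parameter: δ = d / √(1/n₁ + 1/n₂) = 0.35 / √(1/118 + 1/40) = 1.9130
Two-sided α = 0.05 → critical value z_{0.025} = 1.960.
Power = Φ(δ − 1.960) + Φ(−δ − 1.960) = Φ(-0.047) + Φ(-3.873) = 0.4813 + 0.0001 = 0.4813.

Power ≈ 0.481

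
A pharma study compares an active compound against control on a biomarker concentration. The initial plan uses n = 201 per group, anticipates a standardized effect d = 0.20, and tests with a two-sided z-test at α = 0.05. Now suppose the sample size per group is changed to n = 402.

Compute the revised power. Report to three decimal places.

With n = 402 per group: δ = d·√(n/2) = 0.20 × √(402/2) = 2.8355. Critical value z_{0.025} = 1.960.
Revised power = Φ(δ − 1.960) + Φ(−δ − 1.960) = Φ(0.876) + Φ(-4.795) = 0.8094 + 0.0000 = 0.8094.

Power ≈ 0.809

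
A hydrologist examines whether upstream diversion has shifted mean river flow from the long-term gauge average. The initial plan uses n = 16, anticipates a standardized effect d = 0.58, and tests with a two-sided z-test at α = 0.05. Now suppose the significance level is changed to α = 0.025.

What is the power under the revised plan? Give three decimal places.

δ = d·√n = 0.58 × √16 = 2.3200 (unchanged). New critical value: z_{0.0125} = 2.241.
Revised power = Φ(δ − 2.241) + Φ(−δ − 2.241) = Φ(0.079) + Φ(-4.561) = 0.5313 + 0.0000 = 0.5313.

Power ≈ 0.531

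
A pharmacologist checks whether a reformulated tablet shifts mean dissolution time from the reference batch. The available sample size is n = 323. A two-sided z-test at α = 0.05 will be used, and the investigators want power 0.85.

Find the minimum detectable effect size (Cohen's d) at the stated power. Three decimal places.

d ≈ 0.167

Required noncentrality: δ = z_{0.025} + z_{0.15} = 1.960 + 1.036 = 2.996.
(The second rejection-region term Φ(−δ − z_{α/2}) is negligible and dropped.)
δ = d·√n ⇒ d = δ/√n = 2.996/√323 = 0.1667.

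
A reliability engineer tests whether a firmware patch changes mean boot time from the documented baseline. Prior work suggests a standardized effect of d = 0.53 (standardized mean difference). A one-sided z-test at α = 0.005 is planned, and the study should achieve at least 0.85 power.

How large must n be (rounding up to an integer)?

For power 0.85 need Φ(δ − z_{0.005}) = 0.85, so δ = z_{0.005} + z_{0.15} = 2.576 + 1.036 = 3.612.
δ = d·√n ⇒ n = (δ/d)² = (3.612 / 0.53)² = 46.45.
Rounding up, n = 47.

n = 47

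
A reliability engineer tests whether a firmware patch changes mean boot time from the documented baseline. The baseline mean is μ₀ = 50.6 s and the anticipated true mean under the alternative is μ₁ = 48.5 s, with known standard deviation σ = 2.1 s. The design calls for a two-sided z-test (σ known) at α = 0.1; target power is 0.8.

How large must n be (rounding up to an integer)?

Standardized effect: d = |μ₁ − μ₀| / σ = |48.5 − 50.6| / 2.1 = 1.0000
For power 0.8 need Φ(δ − z_{0.05}) = 0.8, so δ = z_{0.05} + z_{0.20} = 1.645 + 0.842 = 2.486.
(Ignoring the negligible lower-tail rejection probability gives the usual closed-form inversion.)
δ = d·√n ⇒ n = (δ/d)² = (2.486 / 1.0000)² = 6.18.
Round up to the next whole unit.

n = 7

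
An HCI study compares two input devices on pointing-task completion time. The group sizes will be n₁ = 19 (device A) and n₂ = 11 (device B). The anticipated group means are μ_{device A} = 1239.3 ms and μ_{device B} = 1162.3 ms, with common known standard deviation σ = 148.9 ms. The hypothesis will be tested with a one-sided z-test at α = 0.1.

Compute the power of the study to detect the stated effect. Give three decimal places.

Power ≈ 0.533

Standardized effect: d = |μ_{device A} − μ_{device B}| / σ = |1239.3 − 1162.3| / 148.9 = 0.5171
Noncentrality parameter: δ = d / √(1/n₁ + 1/n₂) = 0.5171 / √(1/19 + 1/11) = 1.3649
One-sided α = 0.1 → critical value z_{0.1} = 1.282.
Power = P(Z > 1.282 − δ) = Φ(0.083) = 0.5332.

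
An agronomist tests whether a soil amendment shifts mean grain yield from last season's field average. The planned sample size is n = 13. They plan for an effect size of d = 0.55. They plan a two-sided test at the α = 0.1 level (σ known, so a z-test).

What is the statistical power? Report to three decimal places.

Noncentrality parameter: δ = d·√n = 0.55 × √13 = 1.9831
Critical value for a two-sided test at α = 0.1: z_{α/2} = 1.645.
Power = Φ(δ − 1.645) + Φ(−δ − 1.645) = Φ(0.338) + Φ(-3.628) = 0.6324 + 0.0001 = 0.6325.

Power ≈ 0.633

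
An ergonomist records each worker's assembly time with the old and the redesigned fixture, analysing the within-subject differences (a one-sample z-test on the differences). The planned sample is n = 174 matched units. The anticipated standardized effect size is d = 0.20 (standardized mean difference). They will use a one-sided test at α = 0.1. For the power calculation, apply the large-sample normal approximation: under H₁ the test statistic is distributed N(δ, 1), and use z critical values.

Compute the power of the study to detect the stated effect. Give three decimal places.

Noncentrality parameter: δ = d·√n = 0.20 × √174 = 2.6382
Critical value for a one-sided test at α = 0.1: z_α = 1.282.
Power = Φ(δ − 1.282) = Φ(1.357) = 0.9126.

Power ≈ 0.913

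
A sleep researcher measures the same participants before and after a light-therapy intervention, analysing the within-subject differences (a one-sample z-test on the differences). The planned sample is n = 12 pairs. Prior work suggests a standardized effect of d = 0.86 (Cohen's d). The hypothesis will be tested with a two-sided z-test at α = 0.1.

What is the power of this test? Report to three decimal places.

Power ≈ 0.909

Noncentrality parameter: δ = d·√n = 0.86 × √12 = 2.9791
Two-sided α = 0.1 → critical value z_{0.05} = 1.645.
Power = Φ(δ − 1.645) + Φ(−δ − 1.645) = Φ(1.334) + Φ(-4.624) = 0.9089 + 0.0000 = 0.9089.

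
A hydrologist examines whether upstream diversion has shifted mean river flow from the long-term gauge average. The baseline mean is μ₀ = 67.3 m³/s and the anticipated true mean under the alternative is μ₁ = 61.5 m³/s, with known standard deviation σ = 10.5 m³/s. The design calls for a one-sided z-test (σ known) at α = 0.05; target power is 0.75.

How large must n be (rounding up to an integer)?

Standardized effect: d = |μ₁ − μ₀| / σ = |61.5 − 67.3| / 10.5 = 0.5524
Set Φ(δ − 1.645) = 0.75; then δ − 1.645 = Φ⁻¹(0.75) = 0.674, giving δ = 2.319.
δ = d·√n ⇒ n = (δ/d)² = (2.319 / 0.5524)² = 17.63.
Round up to the next whole unit.

n = 18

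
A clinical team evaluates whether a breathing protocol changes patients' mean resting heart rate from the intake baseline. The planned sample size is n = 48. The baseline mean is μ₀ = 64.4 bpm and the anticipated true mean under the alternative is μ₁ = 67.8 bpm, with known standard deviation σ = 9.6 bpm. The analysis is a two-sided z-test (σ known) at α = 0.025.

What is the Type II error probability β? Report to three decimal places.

β ≈ 0.416

Standardized effect: d = |μ₁ − μ₀| / σ = |67.8 − 64.4| / 9.6 = 0.3542
Noncentrality parameter: δ = d·√n = 0.3542 × √48 = 2.4537
Two-sided α = 0.025 → critical value z_{0.0125} = 2.241.
Power = Φ(δ − 2.241) + Φ(−δ − 2.241) = Φ(0.212) + Φ(-4.695) = 0.5841 + 0.0000 = 0.5841.
Type II error: β = 1 − power = 1 − 0.5841 = 0.4159.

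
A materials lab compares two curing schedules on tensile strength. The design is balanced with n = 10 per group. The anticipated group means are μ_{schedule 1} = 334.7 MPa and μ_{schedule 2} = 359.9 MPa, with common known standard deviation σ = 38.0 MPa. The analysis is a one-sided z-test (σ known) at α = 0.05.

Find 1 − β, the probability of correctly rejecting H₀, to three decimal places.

Standardized effect: d = |μ_{schedule 1} − μ_{schedule 2}| / σ = |334.7 − 359.9| / 38.0 = 0.6632
Noncentrality parameter: δ = d·√(n/2) = 0.6632 × √(10/2) = 1.4829
Critical value for a one-sided test at α = 0.05: z_α = 1.645.
Power = Φ(δ − 1.645) = Φ(-0.162) = 0.4357.

Power ≈ 0.436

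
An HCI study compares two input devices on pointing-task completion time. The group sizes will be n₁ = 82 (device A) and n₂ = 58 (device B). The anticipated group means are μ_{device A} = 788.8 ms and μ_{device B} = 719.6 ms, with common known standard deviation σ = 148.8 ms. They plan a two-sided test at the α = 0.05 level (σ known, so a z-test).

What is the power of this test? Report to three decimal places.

Standardized effect: d = |μ_{device A} − μ_{device B}| / σ = |788.8 − 719.6| / 148.8 = 0.4651
Noncentrality parameter: δ = d / √(1/n₁ + 1/n₂) = 0.4651 / √(1/82 + 1/58) = 2.7106
Critical value for a two-sided test at α = 0.05: z_{α/2} = 1.960.
Power = Φ(δ − 1.960) + Φ(−δ − 1.960) = Φ(0.751) + Φ(-4.671) = 0.7736 + 0.0000 = 0.7736.

Power ≈ 0.774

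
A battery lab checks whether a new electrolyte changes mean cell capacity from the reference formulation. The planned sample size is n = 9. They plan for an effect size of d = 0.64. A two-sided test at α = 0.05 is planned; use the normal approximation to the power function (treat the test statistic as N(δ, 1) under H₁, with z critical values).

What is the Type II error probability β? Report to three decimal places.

β ≈ 0.516

Noncentrality parameter: δ = d·√n = 0.64 × √9 = 1.9200
Two-sided α = 0.05 → critical value z_{0.025} = 1.960.
Power = Φ(δ − 1.960) + Φ(−δ − 1.960) = Φ(-0.040) + Φ(-3.880) = 0.4841 + 0.0001 = 0.4841.
Type II error: β = 1 − power = 1 − 0.4841 = 0.5159.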